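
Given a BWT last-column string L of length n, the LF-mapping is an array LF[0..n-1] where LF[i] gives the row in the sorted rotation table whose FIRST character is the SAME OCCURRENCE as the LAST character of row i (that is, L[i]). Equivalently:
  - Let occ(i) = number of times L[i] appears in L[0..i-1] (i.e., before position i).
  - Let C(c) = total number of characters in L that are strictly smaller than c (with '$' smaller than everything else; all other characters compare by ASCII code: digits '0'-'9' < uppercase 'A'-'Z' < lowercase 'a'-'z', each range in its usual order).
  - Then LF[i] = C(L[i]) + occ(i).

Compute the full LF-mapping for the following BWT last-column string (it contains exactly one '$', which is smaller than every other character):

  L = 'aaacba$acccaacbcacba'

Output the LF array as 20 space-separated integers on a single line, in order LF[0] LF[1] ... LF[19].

Char counts: '$':1, 'a':9, 'b':3, 'c':7
C (first-col start): C('$')=0, C('a')=1, C('b')=10, C('c')=13
L[0]='a': occ=0, LF[0]=C('a')+0=1+0=1
L[1]='a': occ=1, LF[1]=C('a')+1=1+1=2
L[2]='a': occ=2, LF[2]=C('a')+2=1+2=3
L[3]='c': occ=0, LF[3]=C('c')+0=13+0=13
L[4]='b': occ=0, LF[4]=C('b')+0=10+0=10
L[5]='a': occ=3, LF[5]=C('a')+3=1+3=4
L[6]='$': occ=0, LF[6]=C('$')+0=0+0=0
L[7]='a': occ=4, LF[7]=C('a')+4=1+4=5
L[8]='c': occ=1, LF[8]=C('c')+1=13+1=14
L[9]='c': occ=2, LF[9]=C('c')+2=13+2=15
L[10]='c': occ=3, LF[10]=C('c')+3=13+3=16
L[11]='a': occ=5, LF[11]=C('a')+5=1+5=6
L[12]='a': occ=6, LF[12]=C('a')+6=1+6=7
L[13]='c': occ=4, LF[13]=C('c')+4=13+4=17
L[14]='b': occ=1, LF[14]=C('b')+1=10+1=11
L[15]='c': occ=5, LF[15]=C('c')+5=13+5=18
L[16]='a': occ=7, LF[16]=C('a')+7=1+7=8
L[17]='c': occ=6, LF[17]=C('c')+6=13+6=19
L[18]='b': occ=2, LF[18]=C('b')+2=10+2=12
L[19]='a': occ=8, LF[19]=C('a')+8=1+8=9

Answer: 1 2 3 13 10 4 0 5 14 15 16 6 7 17 11 18 8 19 12 9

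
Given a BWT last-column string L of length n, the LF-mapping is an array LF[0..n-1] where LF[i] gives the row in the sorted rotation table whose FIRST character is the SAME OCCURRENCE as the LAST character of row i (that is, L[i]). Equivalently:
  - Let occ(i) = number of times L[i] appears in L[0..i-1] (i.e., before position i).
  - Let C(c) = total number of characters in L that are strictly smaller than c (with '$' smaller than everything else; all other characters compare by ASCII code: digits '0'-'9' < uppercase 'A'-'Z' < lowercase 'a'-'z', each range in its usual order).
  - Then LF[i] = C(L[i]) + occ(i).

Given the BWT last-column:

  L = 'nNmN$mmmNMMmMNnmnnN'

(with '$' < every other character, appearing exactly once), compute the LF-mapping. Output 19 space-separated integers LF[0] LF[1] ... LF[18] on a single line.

Char counts: '$':1, 'M':3, 'N':5, 'm':6, 'n':4
C (first-col start): C('$')=0, C('M')=1, C('N')=4, C('m')=9, C('n')=15
L[0]='n': occ=0, LF[0]=C('n')+0=15+0=15
L[1]='N': occ=0, LF[1]=C('N')+0=4+0=4
L[2]='m': occ=0, LF[2]=C('m')+0=9+0=9
L[3]='N': occ=1, LF[3]=C('N')+1=4+1=5
L[4]='$': occ=0, LF[4]=C('$')+0=0+0=0
L[5]='m': occ=1, LF[5]=C('m')+1=9+1=10
L[6]='m': occ=2, LF[6]=C('m')+2=9+2=11
L[7]='m': occ=3, LF[7]=C('m')+3=9+3=12
L[8]='N': occ=2, LF[8]=C('N')+2=4+2=6
L[9]='M': occ=0, LF[9]=C('M')+0=1+0=1
L[10]='M': occ=1, LF[10]=C('M')+1=1+1=2
L[11]='m': occ=4, LF[11]=C('m')+4=9+4=13
L[12]='M': occ=2, LF[12]=C('M')+2=1+2=3
L[13]='N': occ=3, LF[13]=C('N')+3=4+3=7
L[14]='n': occ=1, LF[14]=C('n')+1=15+1=16
L[15]='m': occ=5, LF[15]=C('m')+5=9+5=14
L[16]='n': occ=2, LF[16]=C('n')+2=15+2=17
L[17]='n': occ=3, LF[17]=C('n')+3=15+3=18
L[18]='N': occ=4, LF[18]=C('N')+4=4+4=8

Answer: 15 4 9 5 0 10 11 12 6 1 2 13 3 7 16 14 17 18 8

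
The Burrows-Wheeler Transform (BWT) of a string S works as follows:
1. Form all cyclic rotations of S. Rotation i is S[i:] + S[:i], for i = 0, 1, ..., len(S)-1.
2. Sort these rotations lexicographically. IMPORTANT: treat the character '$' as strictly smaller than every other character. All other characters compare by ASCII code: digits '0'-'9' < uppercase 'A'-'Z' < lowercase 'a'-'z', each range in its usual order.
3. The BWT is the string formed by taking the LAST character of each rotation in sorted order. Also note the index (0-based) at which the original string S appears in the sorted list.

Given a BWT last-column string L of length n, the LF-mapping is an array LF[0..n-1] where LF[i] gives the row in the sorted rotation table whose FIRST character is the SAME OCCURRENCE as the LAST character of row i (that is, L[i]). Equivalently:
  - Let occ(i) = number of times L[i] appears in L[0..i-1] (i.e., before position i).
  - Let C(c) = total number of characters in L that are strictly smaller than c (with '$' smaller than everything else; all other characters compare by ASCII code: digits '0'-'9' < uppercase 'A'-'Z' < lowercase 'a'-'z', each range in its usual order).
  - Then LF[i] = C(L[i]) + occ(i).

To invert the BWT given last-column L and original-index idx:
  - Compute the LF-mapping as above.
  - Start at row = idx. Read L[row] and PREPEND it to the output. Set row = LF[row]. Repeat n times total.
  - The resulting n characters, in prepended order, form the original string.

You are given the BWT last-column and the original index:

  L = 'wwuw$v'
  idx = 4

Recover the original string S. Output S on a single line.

Answer: wuvww$

Derivation:
LF mapping: 3 4 1 5 0 2
Walk LF starting at row 4, prepending L[row]:
  step 1: row=4, L[4]='$', prepend. Next row=LF[4]=0
  step 2: row=0, L[0]='w', prepend. Next row=LF[0]=3
  step 3: row=3, L[3]='w', prepend. Next row=LF[3]=5
  step 4: row=5, L[5]='v', prepend. Next row=LF[5]=2
  step 5: row=2, L[2]='u', prepend. Next row=LF[2]=1
  step 6: row=1, L[1]='w', prepend. Next row=LF[1]=4
Reversed output: wuvww$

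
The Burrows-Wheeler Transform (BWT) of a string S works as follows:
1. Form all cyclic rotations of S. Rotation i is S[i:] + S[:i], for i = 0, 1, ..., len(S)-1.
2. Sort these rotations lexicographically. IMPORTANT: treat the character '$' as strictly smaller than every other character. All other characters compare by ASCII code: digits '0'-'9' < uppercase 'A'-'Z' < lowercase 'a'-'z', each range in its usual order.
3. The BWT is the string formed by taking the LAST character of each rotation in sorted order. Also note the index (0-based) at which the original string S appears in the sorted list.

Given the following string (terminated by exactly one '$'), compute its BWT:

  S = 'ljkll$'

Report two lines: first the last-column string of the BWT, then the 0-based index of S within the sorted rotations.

Answer: lljl$k
4

Derivation:
All 6 rotations (rotation i = S[i:]+S[:i]):
  rot[0] = ljkll$
  rot[1] = jkll$l
  rot[2] = kll$lj
  rot[3] = ll$ljk
  rot[4] = l$ljkl
  rot[5] = $ljkll
Sorted (with $ < everything):
  sorted[0] = $ljkll  (last char: 'l')
  sorted[1] = jkll$l  (last char: 'l')
  sorted[2] = kll$lj  (last char: 'j')
  sorted[3] = l$ljkl  (last char: 'l')
  sorted[4] = ljkll$  (last char: '$')
  sorted[5] = ll$ljk  (last char: 'k')
Last column: lljl$k
Original string S is at sorted index 4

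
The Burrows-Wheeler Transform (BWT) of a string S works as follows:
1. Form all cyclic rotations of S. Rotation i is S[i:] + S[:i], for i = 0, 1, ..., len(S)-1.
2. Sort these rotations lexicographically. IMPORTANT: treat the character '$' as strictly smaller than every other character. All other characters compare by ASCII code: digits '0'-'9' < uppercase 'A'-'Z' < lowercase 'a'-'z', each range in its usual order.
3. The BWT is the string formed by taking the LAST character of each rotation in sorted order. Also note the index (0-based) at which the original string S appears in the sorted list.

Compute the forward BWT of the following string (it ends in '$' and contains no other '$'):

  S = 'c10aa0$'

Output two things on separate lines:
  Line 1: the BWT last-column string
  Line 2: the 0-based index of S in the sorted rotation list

Answer: 0a1ca0$
6

Derivation:
All 7 rotations (rotation i = S[i:]+S[:i]):
  rot[0] = c10aa0$
  rot[1] = 10aa0$c
  rot[2] = 0aa0$c1
  rot[3] = aa0$c10
  rot[4] = a0$c10a
  rot[5] = 0$c10aa
  rot[6] = $c10aa0
Sorted (with $ < everything):
  sorted[0] = $c10aa0  (last char: '0')
  sorted[1] = 0$c10aa  (last char: 'a')
  sorted[2] = 0aa0$c1  (last char: '1')
  sorted[3] = 10aa0$c  (last char: 'c')
  sorted[4] = a0$c10a  (last char: 'a')
  sorted[5] = aa0$c10  (last char: '0')
  sorted[6] = c10aa0$  (last char: '$')
Last column: 0a1ca0$
Original string S is at sorted index 6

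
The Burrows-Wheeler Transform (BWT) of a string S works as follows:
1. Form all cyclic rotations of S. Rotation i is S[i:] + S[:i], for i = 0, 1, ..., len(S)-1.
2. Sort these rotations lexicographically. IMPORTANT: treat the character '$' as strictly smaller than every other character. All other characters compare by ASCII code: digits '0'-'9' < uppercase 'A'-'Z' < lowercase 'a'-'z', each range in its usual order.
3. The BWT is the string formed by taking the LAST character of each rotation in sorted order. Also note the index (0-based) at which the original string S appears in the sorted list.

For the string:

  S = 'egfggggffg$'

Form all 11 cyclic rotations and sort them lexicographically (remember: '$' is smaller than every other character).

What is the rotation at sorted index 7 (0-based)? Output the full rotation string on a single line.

Answer: gfggggffg$e

Derivation:
All 11 rotations (rotation i = S[i:]+S[:i]):
  rot[0] = egfggggffg$
  rot[1] = gfggggffg$e
  rot[2] = fggggffg$eg
  rot[3] = ggggffg$egf
  rot[4] = gggffg$egfg
  rot[5] = ggffg$egfgg
  rot[6] = gffg$egfggg
  rot[7] = ffg$egfgggg
  rot[8] = fg$egfggggf
  rot[9] = g$egfggggff
  rot[10] = $egfggggffg
Sorted (with $ < everything):
  sorted[0] = $egfggggffg
  sorted[1] = egfggggffg$
  sorted[2] = ffg$egfgggg
  sorted[3] = fg$egfggggf
  sorted[4] = fggggffg$eg
  sorted[5] = g$egfggggff
  sorted[6] = gffg$egfggg
  sorted[7] = gfggggffg$e
  sorted[8] = ggffg$egfgg
  sorted[9] = gggffg$egfg
  sorted[10] = ggggffg$egf
sorted[7] = gfggggffg$e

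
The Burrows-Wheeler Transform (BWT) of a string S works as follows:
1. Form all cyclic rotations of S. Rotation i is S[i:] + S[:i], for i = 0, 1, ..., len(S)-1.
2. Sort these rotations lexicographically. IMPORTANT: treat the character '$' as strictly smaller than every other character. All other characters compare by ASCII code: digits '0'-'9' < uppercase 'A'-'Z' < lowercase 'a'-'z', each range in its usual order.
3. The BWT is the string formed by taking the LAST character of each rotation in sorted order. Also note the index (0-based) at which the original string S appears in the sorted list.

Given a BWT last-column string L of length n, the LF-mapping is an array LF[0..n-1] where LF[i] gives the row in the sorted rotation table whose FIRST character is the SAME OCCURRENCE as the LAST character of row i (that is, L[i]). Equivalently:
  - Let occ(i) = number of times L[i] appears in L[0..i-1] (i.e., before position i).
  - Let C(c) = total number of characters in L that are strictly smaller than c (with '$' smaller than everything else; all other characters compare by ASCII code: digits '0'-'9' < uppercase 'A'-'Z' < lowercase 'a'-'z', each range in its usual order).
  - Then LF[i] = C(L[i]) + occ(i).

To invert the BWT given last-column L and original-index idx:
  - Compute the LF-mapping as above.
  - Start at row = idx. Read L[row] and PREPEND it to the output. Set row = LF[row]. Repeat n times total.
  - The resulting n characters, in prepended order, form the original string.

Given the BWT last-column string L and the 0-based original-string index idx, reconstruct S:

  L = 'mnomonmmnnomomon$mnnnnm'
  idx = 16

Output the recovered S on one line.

Answer: nonmnmonommmnnommnonnm$

Derivation:
LF mapping: 1 9 18 2 19 10 3 4 11 12 20 5 21 6 22 13 0 7 14 15 16 17 8
Walk LF starting at row 16, prepending L[row]:
  step 1: row=16, L[16]='$', prepend. Next row=LF[16]=0
  step 2: row=0, L[0]='m', prepend. Next row=LF[0]=1
  step 3: row=1, L[1]='n', prepend. Next row=LF[1]=9
  step 4: row=9, L[9]='n', prepend. Next row=LF[9]=12
  step 5: row=12, L[12]='o', prepend. Next row=LF[12]=21
  step 6: row=21, L[21]='n', prepend. Next row=LF[21]=17
  step 7: row=17, L[17]='m', prepend. Next row=LF[17]=7
  step 8: row=7, L[7]='m', prepend. Next row=LF[7]=4
  step 9: row=4, L[4]='o', prepend. Next row=LF[4]=19
  step 10: row=19, L[19]='n', prepend. Next row=LF[19]=15
  step 11: row=15, L[15]='n', prepend. Next row=LF[15]=13
  step 12: row=13, L[13]='m', prepend. Next row=LF[13]=6
  step 13: row=6, L[6]='m', prepend. Next row=LF[6]=3
  step 14: row=3, L[3]='m', prepend. Next row=LF[3]=2
  step 15: row=2, L[2]='o', prepend. Next row=LF[2]=18
  step 16: row=18, L[18]='n', prepend. Next row=LF[18]=14
  step 17: row=14, L[14]='o', prepend. Next row=LF[14]=22
  step 18: row=22, L[22]='m', prepend. Next row=LF[22]=8
  step 19: row=8, L[8]='n', prepend. Next row=LF[8]=11
  step 20: row=11, L[11]='m', prepend. Next row=LF[11]=5
  step 21: row=5, L[5]='n', prepend. Next row=LF[5]=10
  step 22: row=10, L[10]='o', prepend. Next row=LF[10]=20
  step 23: row=20, L[20]='n', prepend. Next row=LF[20]=16
Reversed output: nonmnmonommmnnommnonnm$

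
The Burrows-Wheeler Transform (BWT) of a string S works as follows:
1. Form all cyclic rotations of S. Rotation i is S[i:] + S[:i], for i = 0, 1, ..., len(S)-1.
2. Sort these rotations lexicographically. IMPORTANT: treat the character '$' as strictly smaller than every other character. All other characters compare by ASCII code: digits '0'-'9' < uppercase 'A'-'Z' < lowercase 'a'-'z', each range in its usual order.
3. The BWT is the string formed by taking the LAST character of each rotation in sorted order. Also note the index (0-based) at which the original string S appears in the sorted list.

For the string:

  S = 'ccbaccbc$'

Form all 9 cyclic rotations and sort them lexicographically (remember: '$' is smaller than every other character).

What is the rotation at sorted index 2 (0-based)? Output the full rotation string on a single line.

Answer: baccbc$cc

Derivation:
All 9 rotations (rotation i = S[i:]+S[:i]):
  rot[0] = ccbaccbc$
  rot[1] = cbaccbc$c
  rot[2] = baccbc$cc
  rot[3] = accbc$ccb
  rot[4] = ccbc$ccba
  rot[5] = cbc$ccbac
  rot[6] = bc$ccbacc
  rot[7] = c$ccbaccb
  rot[8] = $ccbaccbc
Sorted (with $ < everything):
  sorted[0] = $ccbaccbc
  sorted[1] = accbc$ccb
  sorted[2] = baccbc$cc
  sorted[3] = bc$ccbacc
  sorted[4] = c$ccbaccb
  sorted[5] = cbaccbc$c
  sorted[6] = cbc$ccbac
  sorted[7] = ccbaccbc$
  sorted[8] = ccbc$ccba
sorted[2] = baccbc$cc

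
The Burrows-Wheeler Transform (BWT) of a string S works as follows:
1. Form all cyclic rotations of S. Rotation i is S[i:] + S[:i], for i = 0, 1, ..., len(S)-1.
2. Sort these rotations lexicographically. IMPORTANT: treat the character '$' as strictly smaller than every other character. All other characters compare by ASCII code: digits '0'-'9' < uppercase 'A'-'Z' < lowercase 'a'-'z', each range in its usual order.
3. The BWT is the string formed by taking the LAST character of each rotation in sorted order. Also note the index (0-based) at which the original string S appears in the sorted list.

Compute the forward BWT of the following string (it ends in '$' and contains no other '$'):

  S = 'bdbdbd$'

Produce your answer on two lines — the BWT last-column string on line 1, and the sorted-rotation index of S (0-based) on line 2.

All 7 rotations (rotation i = S[i:]+S[:i]):
  rot[0] = bdbdbd$
  rot[1] = dbdbd$b
  rot[2] = bdbd$bd
  rot[3] = dbd$bdb
  rot[4] = bd$bdbd
  rot[5] = d$bdbdb
  rot[6] = $bdbdbd
Sorted (with $ < everything):
  sorted[0] = $bdbdbd  (last char: 'd')
  sorted[1] = bd$bdbd  (last char: 'd')
  sorted[2] = bdbd$bd  (last char: 'd')
  sorted[3] = bdbdbd$  (last char: '$')
  sorted[4] = d$bdbdb  (last char: 'b')
  sorted[5] = dbd$bdb  (last char: 'b')
  sorted[6] = dbdbd$b  (last char: 'b')
Last column: ddd$bbb
Original string S is at sorted index 3

Answer: ddd$bbb
3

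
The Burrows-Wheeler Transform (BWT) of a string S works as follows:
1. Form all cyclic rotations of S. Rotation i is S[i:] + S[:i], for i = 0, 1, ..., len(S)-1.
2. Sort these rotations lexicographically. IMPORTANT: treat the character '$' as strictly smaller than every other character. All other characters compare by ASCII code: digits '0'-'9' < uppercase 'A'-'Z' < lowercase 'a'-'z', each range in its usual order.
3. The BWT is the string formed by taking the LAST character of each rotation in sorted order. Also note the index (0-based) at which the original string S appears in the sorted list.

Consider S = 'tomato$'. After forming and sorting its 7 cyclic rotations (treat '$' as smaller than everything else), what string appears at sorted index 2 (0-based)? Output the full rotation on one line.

All 7 rotations (rotation i = S[i:]+S[:i]):
  rot[0] = tomato$
  rot[1] = omato$t
  rot[2] = mato$to
  rot[3] = ato$tom
  rot[4] = to$toma
  rot[5] = o$tomat
  rot[6] = $tomato
Sorted (with $ < everything):
  sorted[0] = $tomato
  sorted[1] = ato$tom
  sorted[2] = mato$to
  sorted[3] = o$tomat
  sorted[4] = omato$t
  sorted[5] = to$toma
  sorted[6] = tomato$
sorted[2] = mato$to

Answer: mato$to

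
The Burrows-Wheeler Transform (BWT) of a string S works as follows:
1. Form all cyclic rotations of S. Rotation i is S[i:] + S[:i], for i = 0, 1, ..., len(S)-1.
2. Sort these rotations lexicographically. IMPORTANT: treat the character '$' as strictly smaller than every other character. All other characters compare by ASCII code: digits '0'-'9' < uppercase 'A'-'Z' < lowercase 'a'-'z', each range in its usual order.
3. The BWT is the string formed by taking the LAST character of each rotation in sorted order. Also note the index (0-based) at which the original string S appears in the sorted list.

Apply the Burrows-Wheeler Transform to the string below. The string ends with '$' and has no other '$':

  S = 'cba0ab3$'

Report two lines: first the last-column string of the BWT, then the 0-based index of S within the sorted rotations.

Answer: 3abb0ac$
7

Derivation:
All 8 rotations (rotation i = S[i:]+S[:i]):
  rot[0] = cba0ab3$
  rot[1] = ba0ab3$c
  rot[2] = a0ab3$cb
  rot[3] = 0ab3$cba
  rot[4] = ab3$cba0
  rot[5] = b3$cba0a
  rot[6] = 3$cba0ab
  rot[7] = $cba0ab3
Sorted (with $ < everything):
  sorted[0] = $cba0ab3  (last char: '3')
  sorted[1] = 0ab3$cba  (last char: 'a')
  sorted[2] = 3$cba0ab  (last char: 'b')
  sorted[3] = a0ab3$cb  (last char: 'b')
  sorted[4] = ab3$cba0  (last char: '0')
  sorted[5] = b3$cba0a  (last char: 'a')
  sorted[6] = ba0ab3$c  (last char: 'c')
  sorted[7] = cba0ab3$  (last char: '$')
Last column: 3abb0ac$
Original string S is at sorted index 7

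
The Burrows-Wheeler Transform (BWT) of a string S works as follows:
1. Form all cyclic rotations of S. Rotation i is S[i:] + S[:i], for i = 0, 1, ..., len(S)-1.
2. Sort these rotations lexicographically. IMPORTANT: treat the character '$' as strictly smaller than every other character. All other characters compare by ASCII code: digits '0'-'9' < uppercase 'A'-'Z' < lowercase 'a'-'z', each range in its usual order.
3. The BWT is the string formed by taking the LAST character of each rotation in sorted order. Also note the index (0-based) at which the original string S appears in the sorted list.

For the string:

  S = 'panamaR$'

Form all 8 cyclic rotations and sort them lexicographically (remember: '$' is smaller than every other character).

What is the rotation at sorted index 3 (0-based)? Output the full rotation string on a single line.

All 8 rotations (rotation i = S[i:]+S[:i]):
  rot[0] = panamaR$
  rot[1] = anamaR$p
  rot[2] = namaR$pa
  rot[3] = amaR$pan
  rot[4] = maR$pana
  rot[5] = aR$panam
  rot[6] = R$panama
  rot[7] = $panamaR
Sorted (with $ < everything):
  sorted[0] = $panamaR
  sorted[1] = R$panama
  sorted[2] = aR$panam
  sorted[3] = amaR$pan
  sorted[4] = anamaR$p
  sorted[5] = maR$pana
  sorted[6] = namaR$pa
  sorted[7] = panamaR$
sorted[3] = amaR$pan

Answer: amaR$pan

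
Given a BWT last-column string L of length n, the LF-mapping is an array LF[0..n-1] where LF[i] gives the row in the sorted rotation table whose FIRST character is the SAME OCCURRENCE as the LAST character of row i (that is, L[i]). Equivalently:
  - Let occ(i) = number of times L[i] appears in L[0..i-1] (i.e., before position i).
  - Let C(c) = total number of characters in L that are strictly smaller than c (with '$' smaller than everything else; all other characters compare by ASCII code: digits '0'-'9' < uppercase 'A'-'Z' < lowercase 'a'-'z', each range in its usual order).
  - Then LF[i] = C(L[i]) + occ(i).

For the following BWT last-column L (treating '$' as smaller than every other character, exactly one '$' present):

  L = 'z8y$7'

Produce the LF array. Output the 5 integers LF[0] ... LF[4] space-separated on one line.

Answer: 4 2 3 0 1

Derivation:
Char counts: '$':1, '7':1, '8':1, 'y':1, 'z':1
C (first-col start): C('$')=0, C('7')=1, C('8')=2, C('y')=3, C('z')=4
L[0]='z': occ=0, LF[0]=C('z')+0=4+0=4
L[1]='8': occ=0, LF[1]=C('8')+0=2+0=2
L[2]='y': occ=0, LF[2]=C('y')+0=3+0=3
L[3]='$': occ=0, LF[3]=C('$')+0=0+0=0
L[4]='7': occ=0, LF[4]=C('7')+0=1+0=1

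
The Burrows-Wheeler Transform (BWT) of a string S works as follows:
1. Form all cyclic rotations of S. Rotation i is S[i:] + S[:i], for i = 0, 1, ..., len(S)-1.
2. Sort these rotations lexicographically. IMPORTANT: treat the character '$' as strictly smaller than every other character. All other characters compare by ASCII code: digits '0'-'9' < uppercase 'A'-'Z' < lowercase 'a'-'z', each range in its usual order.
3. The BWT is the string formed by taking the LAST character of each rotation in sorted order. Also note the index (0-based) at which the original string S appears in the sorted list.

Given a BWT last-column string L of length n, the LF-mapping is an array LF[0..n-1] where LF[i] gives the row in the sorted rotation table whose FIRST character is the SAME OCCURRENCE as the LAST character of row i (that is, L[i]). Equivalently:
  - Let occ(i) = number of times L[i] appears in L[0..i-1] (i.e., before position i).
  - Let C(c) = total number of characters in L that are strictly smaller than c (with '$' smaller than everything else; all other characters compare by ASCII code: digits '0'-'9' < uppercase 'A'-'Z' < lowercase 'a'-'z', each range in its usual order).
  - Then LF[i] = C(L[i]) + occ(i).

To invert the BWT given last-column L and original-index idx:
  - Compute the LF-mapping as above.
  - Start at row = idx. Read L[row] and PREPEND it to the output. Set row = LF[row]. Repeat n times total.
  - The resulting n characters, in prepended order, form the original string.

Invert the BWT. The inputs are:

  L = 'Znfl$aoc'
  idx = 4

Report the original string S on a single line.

LF mapping: 1 6 4 5 0 2 7 3
Walk LF starting at row 4, prepending L[row]:
  step 1: row=4, L[4]='$', prepend. Next row=LF[4]=0
  step 2: row=0, L[0]='Z', prepend. Next row=LF[0]=1
  step 3: row=1, L[1]='n', prepend. Next row=LF[1]=6
  step 4: row=6, L[6]='o', prepend. Next row=LF[6]=7
  step 5: row=7, L[7]='c', prepend. Next row=LF[7]=3
  step 6: row=3, L[3]='l', prepend. Next row=LF[3]=5
  step 7: row=5, L[5]='a', prepend. Next row=LF[5]=2
  step 8: row=2, L[2]='f', prepend. Next row=LF[2]=4
Reversed output: falconZ$

Answer: falconZ$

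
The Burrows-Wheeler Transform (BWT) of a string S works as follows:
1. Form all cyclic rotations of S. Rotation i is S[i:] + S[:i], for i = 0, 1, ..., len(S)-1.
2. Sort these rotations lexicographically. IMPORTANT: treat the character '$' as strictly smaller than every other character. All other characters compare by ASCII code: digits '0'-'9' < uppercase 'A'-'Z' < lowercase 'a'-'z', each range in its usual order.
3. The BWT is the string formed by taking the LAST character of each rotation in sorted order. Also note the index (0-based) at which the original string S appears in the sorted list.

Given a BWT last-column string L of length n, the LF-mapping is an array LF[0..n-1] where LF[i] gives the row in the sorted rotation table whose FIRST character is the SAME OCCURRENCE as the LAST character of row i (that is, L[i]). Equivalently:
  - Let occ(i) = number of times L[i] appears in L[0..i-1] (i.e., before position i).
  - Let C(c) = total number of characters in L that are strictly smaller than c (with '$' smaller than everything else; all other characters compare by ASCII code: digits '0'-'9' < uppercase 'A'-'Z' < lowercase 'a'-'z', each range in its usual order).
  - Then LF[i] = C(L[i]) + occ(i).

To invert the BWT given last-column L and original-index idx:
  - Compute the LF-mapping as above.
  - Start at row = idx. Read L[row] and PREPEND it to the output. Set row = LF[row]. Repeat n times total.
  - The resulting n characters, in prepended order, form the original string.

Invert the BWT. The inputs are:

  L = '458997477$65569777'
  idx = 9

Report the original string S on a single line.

LF mapping: 1 3 14 15 16 8 2 9 10 0 6 4 5 7 17 11 12 13
Walk LF starting at row 9, prepending L[row]:
  step 1: row=9, L[9]='$', prepend. Next row=LF[9]=0
  step 2: row=0, L[0]='4', prepend. Next row=LF[0]=1
  step 3: row=1, L[1]='5', prepend. Next row=LF[1]=3
  step 4: row=3, L[3]='9', prepend. Next row=LF[3]=15
  step 5: row=15, L[15]='7', prepend. Next row=LF[15]=11
  step 6: row=11, L[11]='5', prepend. Next row=LF[11]=4
  step 7: row=4, L[4]='9', prepend. Next row=LF[4]=16
  step 8: row=16, L[16]='7', prepend. Next row=LF[16]=12
  step 9: row=12, L[12]='5', prepend. Next row=LF[12]=5
  step 10: row=5, L[5]='7', prepend. Next row=LF[5]=8
  step 11: row=8, L[8]='7', prepend. Next row=LF[8]=10
  step 12: row=10, L[10]='6', prepend. Next row=LF[10]=6
  step 13: row=6, L[6]='4', prepend. Next row=LF[6]=2
  step 14: row=2, L[2]='8', prepend. Next row=LF[2]=14
  step 15: row=14, L[14]='9', prepend. Next row=LF[14]=17
  step 16: row=17, L[17]='7', prepend. Next row=LF[17]=13
  step 17: row=13, L[13]='6', prepend. Next row=LF[13]=7
  step 18: row=7, L[7]='7', prepend. Next row=LF[7]=9
Reversed output: 76798467757957954$

Answer: 76798467757957954$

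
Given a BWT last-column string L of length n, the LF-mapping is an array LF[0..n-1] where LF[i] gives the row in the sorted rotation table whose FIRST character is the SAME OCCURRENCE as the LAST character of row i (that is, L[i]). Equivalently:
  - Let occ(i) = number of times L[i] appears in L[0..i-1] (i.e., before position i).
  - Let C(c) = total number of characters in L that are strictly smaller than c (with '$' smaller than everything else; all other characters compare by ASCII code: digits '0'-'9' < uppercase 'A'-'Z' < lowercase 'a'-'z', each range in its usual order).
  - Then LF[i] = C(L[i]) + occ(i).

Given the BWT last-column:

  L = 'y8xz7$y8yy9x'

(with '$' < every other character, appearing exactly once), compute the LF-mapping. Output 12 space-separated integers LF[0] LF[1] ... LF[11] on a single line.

Char counts: '$':1, '7':1, '8':2, '9':1, 'x':2, 'y':4, 'z':1
C (first-col start): C('$')=0, C('7')=1, C('8')=2, C('9')=4, C('x')=5, C('y')=7, C('z')=11
L[0]='y': occ=0, LF[0]=C('y')+0=7+0=7
L[1]='8': occ=0, LF[1]=C('8')+0=2+0=2
L[2]='x': occ=0, LF[2]=C('x')+0=5+0=5
L[3]='z': occ=0, LF[3]=C('z')+0=11+0=11
L[4]='7': occ=0, LF[4]=C('7')+0=1+0=1
L[5]='$': occ=0, LF[5]=C('$')+0=0+0=0
L[6]='y': occ=1, LF[6]=C('y')+1=7+1=8
L[7]='8': occ=1, LF[7]=C('8')+1=2+1=3
L[8]='y': occ=2, LF[8]=C('y')+2=7+2=9
L[9]='y': occ=3, LF[9]=C('y')+3=7+3=10
L[10]='9': occ=0, LF[10]=C('9')+0=4+0=4
L[11]='x': occ=1, LF[11]=C('x')+1=5+1=6

Answer: 7 2 5 11 1 0 8 3 9 10 4 6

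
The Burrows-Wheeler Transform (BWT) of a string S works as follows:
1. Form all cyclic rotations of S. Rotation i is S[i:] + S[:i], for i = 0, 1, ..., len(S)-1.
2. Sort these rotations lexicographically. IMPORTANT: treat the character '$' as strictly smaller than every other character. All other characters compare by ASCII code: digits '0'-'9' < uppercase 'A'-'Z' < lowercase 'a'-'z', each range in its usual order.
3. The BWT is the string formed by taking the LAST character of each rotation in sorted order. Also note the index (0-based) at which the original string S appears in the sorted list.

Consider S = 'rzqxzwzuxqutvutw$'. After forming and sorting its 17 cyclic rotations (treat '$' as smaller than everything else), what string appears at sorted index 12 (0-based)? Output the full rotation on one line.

Answer: xqutvutw$rzqxzwzu

Derivation:
All 17 rotations (rotation i = S[i:]+S[:i]):
  rot[0] = rzqxzwzuxqutvutw$
  rot[1] = zqxzwzuxqutvutw$r
  rot[2] = qxzwzuxqutvutw$rz
  rot[3] = xzwzuxqutvutw$rzq
  rot[4] = zwzuxqutvutw$rzqx
  rot[5] = wzuxqutvutw$rzqxz
  rot[6] = zuxqutvutw$rzqxzw
  rot[7] = uxqutvutw$rzqxzwz
  rot[8] = xqutvutw$rzqxzwzu
  rot[9] = qutvutw$rzqxzwzux
  rot[10] = utvutw$rzqxzwzuxq
  rot[11] = tvutw$rzqxzwzuxqu
  rot[12] = vutw$rzqxzwzuxqut
  rot[13] = utw$rzqxzwzuxqutv
  rot[14] = tw$rzqxzwzuxqutvu
  rot[15] = w$rzqxzwzuxqutvut
  rot[16] = $rzqxzwzuxqutvutw
Sorted (with $ < everything):
  sorted[0] = $rzqxzwzuxqutvutw
  sorted[1] = qutvutw$rzqxzwzux
  sorted[2] = qxzwzuxqutvutw$rz
  sorted[3] = rzqxzwzuxqutvutw$
  sorted[4] = tvutw$rzqxzwzuxqu
  sorted[5] = tw$rzqxzwzuxqutvu
  sorted[6] = utvutw$rzqxzwzuxq
  sorted[7] = utw$rzqxzwzuxqutv
  sorted[8] = uxqutvutw$rzqxzwz
  sorted[9] = vutw$rzqxzwzuxqut
  sorted[10] = w$rzqxzwzuxqutvut
  sorted[11] = wzuxqutvutw$rzqxz
  sorted[12] = xqutvutw$rzqxzwzu
  sorted[13] = xzwzuxqutvutw$rzq
  sorted[14] = zqxzwzuxqutvutw$r
  sorted[15] = zuxqutvutw$rzqxzw
  sorted[16] = zwzuxqutvutw$rzqx
sorted[12] = xqutvutw$rzqxzwzu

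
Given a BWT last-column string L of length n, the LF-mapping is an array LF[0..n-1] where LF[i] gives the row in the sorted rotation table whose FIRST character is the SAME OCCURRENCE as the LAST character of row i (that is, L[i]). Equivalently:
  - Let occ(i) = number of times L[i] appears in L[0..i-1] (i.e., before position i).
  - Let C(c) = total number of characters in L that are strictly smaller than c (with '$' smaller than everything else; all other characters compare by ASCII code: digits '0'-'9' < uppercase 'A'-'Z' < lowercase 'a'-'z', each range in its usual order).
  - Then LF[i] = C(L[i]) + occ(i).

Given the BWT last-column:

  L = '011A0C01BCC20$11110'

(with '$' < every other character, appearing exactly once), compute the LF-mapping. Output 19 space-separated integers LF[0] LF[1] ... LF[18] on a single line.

Char counts: '$':1, '0':5, '1':7, '2':1, 'A':1, 'B':1, 'C':3
C (first-col start): C('$')=0, C('0')=1, C('1')=6, C('2')=13, C('A')=14, C('B')=15, C('C')=16
L[0]='0': occ=0, LF[0]=C('0')+0=1+0=1
L[1]='1': occ=0, LF[1]=C('1')+0=6+0=6
L[2]='1': occ=1, LF[2]=C('1')+1=6+1=7
L[3]='A': occ=0, LF[3]=C('A')+0=14+0=14
L[4]='0': occ=1, LF[4]=C('0')+1=1+1=2
L[5]='C': occ=0, LF[5]=C('C')+0=16+0=16
L[6]='0': occ=2, LF[6]=C('0')+2=1+2=3
L[7]='1': occ=2, LF[7]=C('1')+2=6+2=8
L[8]='B': occ=0, LF[8]=C('B')+0=15+0=15
L[9]='C': occ=1, LF[9]=C('C')+1=16+1=17
L[10]='C': occ=2, LF[10]=C('C')+2=16+2=18
L[11]='2': occ=0, LF[11]=C('2')+0=13+0=13
L[12]='0': occ=3, LF[12]=C('0')+3=1+3=4
L[13]='$': occ=0, LF[13]=C('$')+0=0+0=0
L[14]='1': occ=3, LF[14]=C('1')+3=6+3=9
L[15]='1': occ=4, LF[15]=C('1')+4=6+4=10
L[16]='1': occ=5, LF[16]=C('1')+5=6+5=11
L[17]='1': occ=6, LF[17]=C('1')+6=6+6=12
L[18]='0': occ=4, LF[18]=C('0')+4=1+4=5

Answer: 1 6 7 14 2 16 3 8 15 17 18 13 4 0 9 10 11 12 5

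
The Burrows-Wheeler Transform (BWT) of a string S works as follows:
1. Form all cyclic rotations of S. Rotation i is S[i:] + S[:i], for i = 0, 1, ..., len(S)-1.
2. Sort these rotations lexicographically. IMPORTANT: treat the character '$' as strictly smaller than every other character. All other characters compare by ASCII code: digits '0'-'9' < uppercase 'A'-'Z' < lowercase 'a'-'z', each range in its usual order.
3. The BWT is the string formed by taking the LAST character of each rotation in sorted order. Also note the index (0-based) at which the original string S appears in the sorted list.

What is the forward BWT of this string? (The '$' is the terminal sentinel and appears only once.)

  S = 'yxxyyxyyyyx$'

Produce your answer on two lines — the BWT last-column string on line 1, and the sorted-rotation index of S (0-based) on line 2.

Answer: xyyxyy$yyxyx
6

Derivation:
All 12 rotations (rotation i = S[i:]+S[:i]):
  rot[0] = yxxyyxyyyyx$
  rot[1] = xxyyxyyyyx$y
  rot[2] = xyyxyyyyx$yx
  rot[3] = yyxyyyyx$yxx
  rot[4] = yxyyyyx$yxxy
  rot[5] = xyyyyx$yxxyy
  rot[6] = yyyyx$yxxyyx
  rot[7] = yyyx$yxxyyxy
  rot[8] = yyx$yxxyyxyy
  rot[9] = yx$yxxyyxyyy
  rot[10] = x$yxxyyxyyyy
  rot[11] = $yxxyyxyyyyx
Sorted (with $ < everything):
  sorted[0] = $yxxyyxyyyyx  (last char: 'x')
  sorted[1] = x$yxxyyxyyyy  (last char: 'y')
  sorted[2] = xxyyxyyyyx$y  (last char: 'y')
  sorted[3] = xyyxyyyyx$yx  (last char: 'x')
  sorted[4] = xyyyyx$yxxyy  (last char: 'y')
  sorted[5] = yx$yxxyyxyyy  (last char: 'y')
  sorted[6] = yxxyyxyyyyx$  (last char: '$')
  sorted[7] = yxyyyyx$yxxy  (last char: 'y')
  sorted[8] = yyx$yxxyyxyy  (last char: 'y')
  sorted[9] = yyxyyyyx$yxx  (last char: 'x')
  sorted[10] = yyyx$yxxyyxy  (last char: 'y')
  sorted[11] = yyyyx$yxxyyx  (last char: 'x')
Last column: xyyxyy$yyxyx
Original string S is at sorted index 6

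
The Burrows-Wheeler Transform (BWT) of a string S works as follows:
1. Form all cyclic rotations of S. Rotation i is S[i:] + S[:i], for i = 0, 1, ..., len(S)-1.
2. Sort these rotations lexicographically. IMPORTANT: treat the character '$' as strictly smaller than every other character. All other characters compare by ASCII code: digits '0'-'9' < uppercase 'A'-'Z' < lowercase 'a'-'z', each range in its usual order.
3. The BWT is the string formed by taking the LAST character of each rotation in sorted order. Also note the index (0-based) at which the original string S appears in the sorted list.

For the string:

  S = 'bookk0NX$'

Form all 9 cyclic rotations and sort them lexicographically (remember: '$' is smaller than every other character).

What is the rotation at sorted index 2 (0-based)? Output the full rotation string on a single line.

Answer: NX$bookk0

Derivation:
All 9 rotations (rotation i = S[i:]+S[:i]):
  rot[0] = bookk0NX$
  rot[1] = ookk0NX$b
  rot[2] = okk0NX$bo
  rot[3] = kk0NX$boo
  rot[4] = k0NX$book
  rot[5] = 0NX$bookk
  rot[6] = NX$bookk0
  rot[7] = X$bookk0N
  rot[8] = $bookk0NX
Sorted (with $ < everything):
  sorted[0] = $bookk0NX
  sorted[1] = 0NX$bookk
  sorted[2] = NX$bookk0
  sorted[3] = X$bookk0N
  sorted[4] = bookk0NX$
  sorted[5] = k0NX$book
  sorted[6] = kk0NX$boo
  sorted[7] = okk0NX$bo
  sorted[8] = ookk0NX$b
sorted[2] = NX$bookk0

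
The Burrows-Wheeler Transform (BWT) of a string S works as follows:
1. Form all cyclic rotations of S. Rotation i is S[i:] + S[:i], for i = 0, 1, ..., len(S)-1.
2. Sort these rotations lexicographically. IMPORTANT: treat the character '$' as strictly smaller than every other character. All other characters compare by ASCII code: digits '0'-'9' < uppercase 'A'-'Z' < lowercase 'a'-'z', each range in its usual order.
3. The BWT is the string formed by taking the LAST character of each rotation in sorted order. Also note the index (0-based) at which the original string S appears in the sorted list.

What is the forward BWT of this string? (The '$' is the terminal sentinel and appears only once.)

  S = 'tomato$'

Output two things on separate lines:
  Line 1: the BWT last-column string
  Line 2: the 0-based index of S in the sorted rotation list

All 7 rotations (rotation i = S[i:]+S[:i]):
  rot[0] = tomato$
  rot[1] = omato$t
  rot[2] = mato$to
  rot[3] = ato$tom
  rot[4] = to$toma
  rot[5] = o$tomat
  rot[6] = $tomato
Sorted (with $ < everything):
  sorted[0] = $tomato  (last char: 'o')
  sorted[1] = ato$tom  (last char: 'm')
  sorted[2] = mato$to  (last char: 'o')
  sorted[3] = o$tomat  (last char: 't')
  sorted[4] = omato$t  (last char: 't')
  sorted[5] = to$toma  (last char: 'a')
  sorted[6] = tomato$  (last char: '$')
Last column: omotta$
Original string S is at sorted index 6

Answer: omotta$
6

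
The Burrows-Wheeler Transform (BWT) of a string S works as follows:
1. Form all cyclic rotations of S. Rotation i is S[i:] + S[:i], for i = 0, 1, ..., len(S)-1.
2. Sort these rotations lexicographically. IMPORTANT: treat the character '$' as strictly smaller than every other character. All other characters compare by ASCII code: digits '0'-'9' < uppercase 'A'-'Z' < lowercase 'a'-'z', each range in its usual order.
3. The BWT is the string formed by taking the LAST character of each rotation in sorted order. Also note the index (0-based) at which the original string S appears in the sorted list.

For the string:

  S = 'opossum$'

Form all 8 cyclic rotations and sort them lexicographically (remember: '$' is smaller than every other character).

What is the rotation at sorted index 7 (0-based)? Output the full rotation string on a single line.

Answer: um$oposs

Derivation:
All 8 rotations (rotation i = S[i:]+S[:i]):
  rot[0] = opossum$
  rot[1] = possum$o
  rot[2] = ossum$op
  rot[3] = ssum$opo
  rot[4] = sum$opos
  rot[5] = um$oposs
  rot[6] = m$opossu
  rot[7] = $opossum
Sorted (with $ < everything):
  sorted[0] = $opossum
  sorted[1] = m$opossu
  sorted[2] = opossum$
  sorted[3] = ossum$op
  sorted[4] = possum$o
  sorted[5] = ssum$opo
  sorted[6] = sum$opos
  sorted[7] = um$oposs
sorted[7] = um$oposs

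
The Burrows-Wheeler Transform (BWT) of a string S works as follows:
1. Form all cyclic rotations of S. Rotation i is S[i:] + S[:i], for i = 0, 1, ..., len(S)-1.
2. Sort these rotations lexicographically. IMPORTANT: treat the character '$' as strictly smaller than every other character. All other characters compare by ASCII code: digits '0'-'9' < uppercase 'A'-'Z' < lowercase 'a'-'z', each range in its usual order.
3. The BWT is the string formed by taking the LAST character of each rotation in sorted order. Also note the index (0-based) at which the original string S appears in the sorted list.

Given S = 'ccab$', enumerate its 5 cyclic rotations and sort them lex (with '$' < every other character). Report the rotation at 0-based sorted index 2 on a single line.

All 5 rotations (rotation i = S[i:]+S[:i]):
  rot[0] = ccab$
  rot[1] = cab$c
  rot[2] = ab$cc
  rot[3] = b$cca
  rot[4] = $ccab
Sorted (with $ < everything):
  sorted[0] = $ccab
  sorted[1] = ab$cc
  sorted[2] = b$cca
  sorted[3] = cab$c
  sorted[4] = ccab$
sorted[2] = b$cca

Answer: b$cca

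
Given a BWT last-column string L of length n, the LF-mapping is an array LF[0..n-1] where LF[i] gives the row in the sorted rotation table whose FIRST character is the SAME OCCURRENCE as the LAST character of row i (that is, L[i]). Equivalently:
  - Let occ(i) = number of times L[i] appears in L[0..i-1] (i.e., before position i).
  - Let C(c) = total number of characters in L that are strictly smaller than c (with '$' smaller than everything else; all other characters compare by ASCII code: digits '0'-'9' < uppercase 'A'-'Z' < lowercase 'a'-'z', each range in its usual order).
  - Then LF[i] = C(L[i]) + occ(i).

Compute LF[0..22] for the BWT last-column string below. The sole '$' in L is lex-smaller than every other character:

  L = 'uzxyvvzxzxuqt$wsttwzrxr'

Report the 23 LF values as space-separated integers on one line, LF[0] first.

Answer: 8 19 14 18 10 11 20 15 21 16 9 1 5 0 12 4 6 7 13 22 2 17 3

Derivation:
Char counts: '$':1, 'q':1, 'r':2, 's':1, 't':3, 'u':2, 'v':2, 'w':2, 'x':4, 'y':1, 'z':4
C (first-col start): C('$')=0, C('q')=1, C('r')=2, C('s')=4, C('t')=5, C('u')=8, C('v')=10, C('w')=12, C('x')=14, C('y')=18, C('z')=19
L[0]='u': occ=0, LF[0]=C('u')+0=8+0=8
L[1]='z': occ=0, LF[1]=C('z')+0=19+0=19
L[2]='x': occ=0, LF[2]=C('x')+0=14+0=14
L[3]='y': occ=0, LF[3]=C('y')+0=18+0=18
L[4]='v': occ=0, LF[4]=C('v')+0=10+0=10
L[5]='v': occ=1, LF[5]=C('v')+1=10+1=11
L[6]='z': occ=1, LF[6]=C('z')+1=19+1=20
L[7]='x': occ=1, LF[7]=C('x')+1=14+1=15
L[8]='z': occ=2, LF[8]=C('z')+2=19+2=21
L[9]='x': occ=2, LF[9]=C('x')+2=14+2=16
L[10]='u': occ=1, LF[10]=C('u')+1=8+1=9
L[11]='q': occ=0, LF[11]=C('q')+0=1+0=1
L[12]='t': occ=0, LF[12]=C('t')+0=5+0=5
L[13]='$': occ=0, LF[13]=C('$')+0=0+0=0
L[14]='w': occ=0, LF[14]=C('w')+0=12+0=12
L[15]='s': occ=0, LF[15]=C('s')+0=4+0=4
L[16]='t': occ=1, LF[16]=C('t')+1=5+1=6
L[17]='t': occ=2, LF[17]=C('t')+2=5+2=7
L[18]='w': occ=1, LF[18]=C('w')+1=12+1=13
L[19]='z': occ=3, LF[19]=C('z')+3=19+3=22
L[20]='r': occ=0, LF[20]=C('r')+0=2+0=2
L[21]='x': occ=3, LF[21]=C('x')+3=14+3=17
L[22]='r': occ=1, LF[22]=C('r')+1=2+1=3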